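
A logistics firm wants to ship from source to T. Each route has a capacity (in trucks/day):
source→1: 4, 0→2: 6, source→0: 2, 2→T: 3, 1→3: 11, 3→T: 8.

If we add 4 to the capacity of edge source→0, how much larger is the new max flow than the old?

1

Original max flow = 6.
After raising cap(source→0), augmenting paths through that edge carry 1 more unit.
New max flow = 7. Increase = 1.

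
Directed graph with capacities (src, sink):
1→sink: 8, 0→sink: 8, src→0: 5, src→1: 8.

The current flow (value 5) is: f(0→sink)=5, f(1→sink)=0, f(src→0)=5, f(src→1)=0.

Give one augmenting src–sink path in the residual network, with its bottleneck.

src→1→sink, bottleneck 8

Residual along src→1→sink: src→1: 8, 1→sink: 8.
Bottleneck = min = 8.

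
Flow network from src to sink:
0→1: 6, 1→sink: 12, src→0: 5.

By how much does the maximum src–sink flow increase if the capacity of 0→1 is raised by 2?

0

Original max flow = 5.
Edge 0→1 does not cross the min cut (source side {src}), so extra capacity there cannot help.
New max flow = 5. Increase = 0.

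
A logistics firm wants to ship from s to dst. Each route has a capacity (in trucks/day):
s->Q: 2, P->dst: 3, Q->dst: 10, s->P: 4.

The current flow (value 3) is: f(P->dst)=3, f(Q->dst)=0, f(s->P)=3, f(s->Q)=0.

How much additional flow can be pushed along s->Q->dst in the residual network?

Residual capacities along the path: s->Q: 2, Q->dst: 10.
Minimum is 2.

2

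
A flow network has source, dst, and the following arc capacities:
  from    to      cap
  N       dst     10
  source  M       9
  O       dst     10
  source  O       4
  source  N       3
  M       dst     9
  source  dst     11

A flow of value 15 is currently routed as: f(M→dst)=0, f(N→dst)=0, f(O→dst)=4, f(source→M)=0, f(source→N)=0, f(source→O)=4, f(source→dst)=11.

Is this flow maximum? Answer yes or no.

No

Residual path source→N→dst has bottleneck 3 > 0.
Pushing 3 along it raises the flow to 18, so the given flow is not maximum.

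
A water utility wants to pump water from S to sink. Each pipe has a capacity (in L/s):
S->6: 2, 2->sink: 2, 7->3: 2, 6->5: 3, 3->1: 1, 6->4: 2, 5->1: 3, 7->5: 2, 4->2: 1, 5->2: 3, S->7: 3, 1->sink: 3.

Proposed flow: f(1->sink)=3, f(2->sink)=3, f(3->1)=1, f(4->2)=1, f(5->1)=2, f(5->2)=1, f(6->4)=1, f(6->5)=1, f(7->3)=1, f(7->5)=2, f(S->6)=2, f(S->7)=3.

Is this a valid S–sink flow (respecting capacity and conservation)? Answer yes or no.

No

Capacity violated on 2->sink: flow 3 > capacity 2.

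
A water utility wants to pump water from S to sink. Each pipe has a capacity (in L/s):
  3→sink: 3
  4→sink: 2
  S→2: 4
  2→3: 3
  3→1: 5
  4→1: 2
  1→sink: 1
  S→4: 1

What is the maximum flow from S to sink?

Augment S→4→sink: bottleneck 1. Total 1.
Augment S→2→3→sink: bottleneck 3. Total 4.
No augmenting path remains in the residual graph.

4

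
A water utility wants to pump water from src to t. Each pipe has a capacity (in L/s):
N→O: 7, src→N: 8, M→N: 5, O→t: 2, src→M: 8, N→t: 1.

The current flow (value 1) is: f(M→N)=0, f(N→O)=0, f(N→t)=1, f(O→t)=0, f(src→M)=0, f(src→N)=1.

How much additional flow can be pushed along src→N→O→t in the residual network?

Residual capacities along the path: src→N: 7, N→O: 7, O→t: 2.
Minimum is 2.

2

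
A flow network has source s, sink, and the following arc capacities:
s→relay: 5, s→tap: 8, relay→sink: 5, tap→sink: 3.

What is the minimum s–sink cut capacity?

Max flow = 8 (via 2 augmenting paths).
In the residual at optimum, the set reachable from s is {s, tap}.
Cut edges: s→relay (cap 5), tap→sink (cap 3). Sum = 8.

8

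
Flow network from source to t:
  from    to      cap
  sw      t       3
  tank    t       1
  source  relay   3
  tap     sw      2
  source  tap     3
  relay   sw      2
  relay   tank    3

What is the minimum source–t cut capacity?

4

Max flow = 4 (via 3 augmenting paths).
In the residual at optimum, the set reachable from source is {relay, source, sw, tank, tap}.
Cut edges: tank->t (cap 1), sw->t (cap 3). Sum = 4.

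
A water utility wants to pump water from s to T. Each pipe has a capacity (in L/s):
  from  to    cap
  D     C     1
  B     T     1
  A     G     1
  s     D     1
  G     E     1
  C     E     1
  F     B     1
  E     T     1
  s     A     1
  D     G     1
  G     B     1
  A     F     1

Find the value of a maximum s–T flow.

2

Augment s→A→F→B→T: bottleneck 1. Total 1.
Augment s→D→G→E→T: bottleneck 1. Total 2.
No augmenting path remains in the residual graph.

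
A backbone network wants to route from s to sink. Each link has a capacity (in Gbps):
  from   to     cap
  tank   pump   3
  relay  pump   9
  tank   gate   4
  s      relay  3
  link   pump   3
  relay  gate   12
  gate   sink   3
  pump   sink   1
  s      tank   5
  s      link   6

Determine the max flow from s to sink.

Augment s→link→pump→sink: bottleneck 1. Total 1.
Augment s→relay→gate→sink: bottleneck 3. Total 4.
No augmenting path remains in the residual graph.

4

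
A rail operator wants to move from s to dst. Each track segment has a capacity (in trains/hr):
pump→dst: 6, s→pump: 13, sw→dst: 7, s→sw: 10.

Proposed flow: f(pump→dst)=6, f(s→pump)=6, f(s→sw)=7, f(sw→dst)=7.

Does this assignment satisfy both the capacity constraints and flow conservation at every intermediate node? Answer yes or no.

Yes

Every edge has 0 ≤ f(e) ≤ cap(e).
At each intermediate node, inflow equals outflow.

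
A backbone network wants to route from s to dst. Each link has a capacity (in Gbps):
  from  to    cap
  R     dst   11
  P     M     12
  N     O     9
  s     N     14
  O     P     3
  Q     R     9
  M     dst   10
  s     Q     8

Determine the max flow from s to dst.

11

Augment s->Q->R->dst: bottleneck 8. Total 8.
Augment s->N->O->P->M->dst: bottleneck 3. Total 11.
No augmenting path remains in the residual graph.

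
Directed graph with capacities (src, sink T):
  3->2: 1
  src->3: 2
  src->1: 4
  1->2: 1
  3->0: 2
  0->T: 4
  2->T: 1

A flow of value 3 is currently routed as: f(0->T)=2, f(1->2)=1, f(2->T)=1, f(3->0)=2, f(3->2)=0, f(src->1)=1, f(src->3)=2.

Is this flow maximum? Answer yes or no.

Yes

Residual reachable from src: {1, src}; T is not reachable.
Saturated cut: src->3, 1->2 with total capacity 3 = current flow value. Flow is maximum.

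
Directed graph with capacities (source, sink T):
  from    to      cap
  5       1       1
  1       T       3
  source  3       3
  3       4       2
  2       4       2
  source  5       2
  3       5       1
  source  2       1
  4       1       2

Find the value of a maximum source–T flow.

3

Augment source→5→1→T: bottleneck 1. Total 1.
Augment source→2→4→1→T: bottleneck 1. Total 2.
Augment source→3→4→1→T: bottleneck 1. Total 3.
No augmenting path remains in the residual graph.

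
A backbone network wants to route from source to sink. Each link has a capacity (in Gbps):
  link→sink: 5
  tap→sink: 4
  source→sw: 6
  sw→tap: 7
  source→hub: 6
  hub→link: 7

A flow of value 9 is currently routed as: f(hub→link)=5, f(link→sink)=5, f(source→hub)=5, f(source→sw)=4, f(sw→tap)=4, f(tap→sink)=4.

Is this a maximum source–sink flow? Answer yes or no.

Residual reachable from source: {hub, link, source, sw, tap}; sink is not reachable.
Saturated cut: link→sink, tap→sink with total capacity 9 = current flow value. Flow is maximum.

Yes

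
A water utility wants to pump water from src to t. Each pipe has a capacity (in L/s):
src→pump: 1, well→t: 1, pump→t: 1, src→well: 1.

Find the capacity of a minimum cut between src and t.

2

Max flow = 2 (via 2 augmenting paths).
In the residual at optimum, the set reachable from src is {src}.
Cut edges: src→pump (cap 1), src→well (cap 1). Sum = 2.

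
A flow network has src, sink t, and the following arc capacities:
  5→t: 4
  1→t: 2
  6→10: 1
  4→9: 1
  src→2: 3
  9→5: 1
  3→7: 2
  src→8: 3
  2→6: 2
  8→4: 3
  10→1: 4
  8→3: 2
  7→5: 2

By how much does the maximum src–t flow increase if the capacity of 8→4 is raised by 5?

0

Original max flow = 4.
Edge 8→4 does not cross the min cut (source side {2, 6, src}), so extra capacity there cannot help.
New max flow = 4. Increase = 0.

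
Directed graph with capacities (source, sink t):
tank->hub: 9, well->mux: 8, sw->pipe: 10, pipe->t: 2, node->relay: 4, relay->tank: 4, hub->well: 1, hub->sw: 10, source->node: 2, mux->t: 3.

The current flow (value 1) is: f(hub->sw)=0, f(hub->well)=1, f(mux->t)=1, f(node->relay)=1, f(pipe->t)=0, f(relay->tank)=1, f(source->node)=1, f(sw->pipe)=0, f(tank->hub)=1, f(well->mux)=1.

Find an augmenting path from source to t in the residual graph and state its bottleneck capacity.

Residual along source->node->relay->tank->hub->sw->pipe->t: source->node: 1, node->relay: 3, relay->tank: 3, tank->hub: 8, hub->sw: 10, sw->pipe: 10, pipe->t: 2.
Bottleneck = min = 1.

source->node->relay->tank->hub->sw->pipe->t, bottleneck 1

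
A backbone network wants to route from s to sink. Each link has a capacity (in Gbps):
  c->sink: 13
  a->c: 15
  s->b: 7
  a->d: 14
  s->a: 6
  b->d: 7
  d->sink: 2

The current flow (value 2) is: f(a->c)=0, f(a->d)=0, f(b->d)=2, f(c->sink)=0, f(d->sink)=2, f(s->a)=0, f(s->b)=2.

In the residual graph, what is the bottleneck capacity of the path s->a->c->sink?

6

Residual capacities along the path: s->a: 6, a->c: 15, c->sink: 13.
Minimum is 6.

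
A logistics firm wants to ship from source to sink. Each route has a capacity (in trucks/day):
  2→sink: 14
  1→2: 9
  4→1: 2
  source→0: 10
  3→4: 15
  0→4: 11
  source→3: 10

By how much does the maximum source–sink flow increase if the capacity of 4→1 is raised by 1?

Original max flow = 2.
After raising cap(4→1), augmenting paths through that edge carry 1 more unit.
New max flow = 3. Increase = 1.

1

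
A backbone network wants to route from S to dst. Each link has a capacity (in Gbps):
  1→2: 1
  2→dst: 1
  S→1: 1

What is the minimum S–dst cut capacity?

Max flow = 1 (via 1 augmenting path).
In the residual at optimum, the set reachable from S is {S}.
Cut edges: S→1 (cap 1). Sum = 1.

1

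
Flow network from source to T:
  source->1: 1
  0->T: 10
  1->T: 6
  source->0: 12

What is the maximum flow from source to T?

11

Augment source->0->T: bottleneck 10. Total 10.
Augment source->1->T: bottleneck 1. Total 11.
No augmenting path remains in the residual graph.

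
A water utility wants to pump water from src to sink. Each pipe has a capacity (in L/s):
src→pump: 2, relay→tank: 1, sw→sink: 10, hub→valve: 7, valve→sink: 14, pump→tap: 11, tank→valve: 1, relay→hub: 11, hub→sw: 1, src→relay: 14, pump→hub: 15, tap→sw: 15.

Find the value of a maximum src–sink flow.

11

Augment src→pump→tap→sw→sink: bottleneck 2. Total 2.
Augment src→relay→hub→sw→sink: bottleneck 1. Total 3.
Augment src→relay→hub→valve→sink: bottleneck 7. Total 10.
Augment src→relay→tank→valve→sink: bottleneck 1. Total 11.
No augmenting path remains in the residual graph.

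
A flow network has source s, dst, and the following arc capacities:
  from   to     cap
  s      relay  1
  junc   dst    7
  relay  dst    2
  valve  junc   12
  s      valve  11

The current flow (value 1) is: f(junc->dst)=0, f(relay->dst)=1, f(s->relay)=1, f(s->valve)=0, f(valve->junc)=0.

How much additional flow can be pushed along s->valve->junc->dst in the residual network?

Residual capacities along the path: s->valve: 11, valve->junc: 12, junc->dst: 7.
Minimum is 7.

7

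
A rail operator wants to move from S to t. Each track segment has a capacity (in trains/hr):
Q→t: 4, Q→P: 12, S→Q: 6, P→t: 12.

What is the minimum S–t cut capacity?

6

Max flow = 6 (via 2 augmenting paths).
In the residual at optimum, the set reachable from S is {S}.
Cut edges: S→Q (cap 6). Sum = 6.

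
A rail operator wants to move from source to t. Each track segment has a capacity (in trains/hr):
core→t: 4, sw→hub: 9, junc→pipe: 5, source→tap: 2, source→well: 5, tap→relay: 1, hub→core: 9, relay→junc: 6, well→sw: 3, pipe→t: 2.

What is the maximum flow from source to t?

Augment source→well→sw→hub→core→t: bottleneck 3. Total 3.
Augment source→tap→relay→junc→pipe→t: bottleneck 1. Total 4.
No augmenting path remains in the residual graph.

4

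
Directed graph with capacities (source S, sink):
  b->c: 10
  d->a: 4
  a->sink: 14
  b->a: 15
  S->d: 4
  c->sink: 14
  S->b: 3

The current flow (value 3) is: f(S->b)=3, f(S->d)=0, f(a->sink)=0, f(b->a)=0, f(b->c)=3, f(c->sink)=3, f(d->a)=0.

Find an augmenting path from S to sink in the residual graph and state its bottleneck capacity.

S->d->a->sink, bottleneck 4

Residual along S->d->a->sink: S->d: 4, d->a: 4, a->sink: 14.
Bottleneck = min = 4.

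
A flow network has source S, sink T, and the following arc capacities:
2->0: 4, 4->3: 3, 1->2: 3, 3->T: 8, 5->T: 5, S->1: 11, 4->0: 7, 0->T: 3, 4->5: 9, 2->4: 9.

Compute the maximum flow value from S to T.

3

Augment S->1->2->0->T: bottleneck 3. Total 3.
No augmenting path remains in the residual graph.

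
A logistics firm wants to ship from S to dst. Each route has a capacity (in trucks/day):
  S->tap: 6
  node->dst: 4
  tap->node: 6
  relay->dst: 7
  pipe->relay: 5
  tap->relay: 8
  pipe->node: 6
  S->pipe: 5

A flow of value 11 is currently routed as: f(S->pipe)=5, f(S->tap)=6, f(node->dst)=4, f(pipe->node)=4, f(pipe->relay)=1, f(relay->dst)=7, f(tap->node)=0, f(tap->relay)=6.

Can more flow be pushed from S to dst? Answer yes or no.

No

Residual reachable from S: {S}; dst is not reachable.
Saturated cut: S->tap, S->pipe with total capacity 11 = current flow value. Flow is maximum.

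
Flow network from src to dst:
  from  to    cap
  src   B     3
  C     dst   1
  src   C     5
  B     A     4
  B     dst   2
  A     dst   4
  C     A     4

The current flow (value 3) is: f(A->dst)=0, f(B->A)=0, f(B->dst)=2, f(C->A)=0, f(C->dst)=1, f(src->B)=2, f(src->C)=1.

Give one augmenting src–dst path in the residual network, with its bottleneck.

src->B->A->dst, bottleneck 1

Residual along src->B->A->dst: src->B: 1, B->A: 4, A->dst: 4.
Bottleneck = min = 1.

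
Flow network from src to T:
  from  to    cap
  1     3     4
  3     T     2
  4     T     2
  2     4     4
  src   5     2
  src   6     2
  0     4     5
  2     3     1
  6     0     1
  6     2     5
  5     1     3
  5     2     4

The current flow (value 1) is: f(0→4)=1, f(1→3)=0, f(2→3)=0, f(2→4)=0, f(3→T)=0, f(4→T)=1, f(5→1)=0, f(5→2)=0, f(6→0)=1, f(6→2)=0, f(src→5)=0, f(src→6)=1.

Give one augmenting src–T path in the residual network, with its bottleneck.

Residual along src→6→2→4→T: src→6: 1, 6→2: 5, 2→4: 4, 4→T: 1.
Bottleneck = min = 1.

src→6→2→4→T, bottleneck 1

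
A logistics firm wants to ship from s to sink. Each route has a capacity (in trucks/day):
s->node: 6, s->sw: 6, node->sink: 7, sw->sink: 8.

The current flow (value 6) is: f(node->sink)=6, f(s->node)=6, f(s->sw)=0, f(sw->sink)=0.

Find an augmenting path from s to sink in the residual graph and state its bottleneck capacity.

Residual along s->sw->sink: s->sw: 6, sw->sink: 8.
Bottleneck = min = 6.

s->sw->sink, bottleneck 6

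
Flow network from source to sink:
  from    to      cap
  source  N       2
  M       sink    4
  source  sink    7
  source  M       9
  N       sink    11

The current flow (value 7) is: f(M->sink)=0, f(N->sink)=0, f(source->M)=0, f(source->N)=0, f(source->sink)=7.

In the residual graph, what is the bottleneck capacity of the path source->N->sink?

Residual capacities along the path: source->N: 2, N->sink: 11.
Minimum is 2.

2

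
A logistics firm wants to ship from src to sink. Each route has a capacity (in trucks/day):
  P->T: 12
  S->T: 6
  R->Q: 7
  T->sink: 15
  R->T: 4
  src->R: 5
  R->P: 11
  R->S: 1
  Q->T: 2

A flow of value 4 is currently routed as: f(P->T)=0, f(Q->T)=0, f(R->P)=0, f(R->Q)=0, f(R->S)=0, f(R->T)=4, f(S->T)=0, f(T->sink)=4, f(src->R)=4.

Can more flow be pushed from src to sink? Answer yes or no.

Residual path src->R->S->T->sink has bottleneck 1 > 0.
Pushing 1 along it raises the flow to 5, so the given flow is not maximum.

Yes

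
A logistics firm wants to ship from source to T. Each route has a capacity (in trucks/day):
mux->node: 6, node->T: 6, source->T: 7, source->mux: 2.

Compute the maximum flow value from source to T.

9

Augment source->T: bottleneck 7. Total 7.
Augment source->mux->node->T: bottleneck 2. Total 9.
No augmenting path remains in the residual graph.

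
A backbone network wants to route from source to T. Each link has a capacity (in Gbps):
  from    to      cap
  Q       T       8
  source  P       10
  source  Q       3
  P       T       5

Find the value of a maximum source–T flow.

Augment source→P→T: bottleneck 5. Total 5.
Augment source→Q→T: bottleneck 3. Total 8.
No augmenting path remains in the residual graph.

8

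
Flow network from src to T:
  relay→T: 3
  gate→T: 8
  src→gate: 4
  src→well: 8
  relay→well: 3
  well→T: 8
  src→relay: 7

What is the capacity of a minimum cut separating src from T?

Max flow = 15 (via 3 augmenting paths).
In the residual at optimum, the set reachable from src is {relay, src, well}.
Cut edges: src→gate (cap 4), relay→T (cap 3), well→T (cap 8). Sum = 15.

15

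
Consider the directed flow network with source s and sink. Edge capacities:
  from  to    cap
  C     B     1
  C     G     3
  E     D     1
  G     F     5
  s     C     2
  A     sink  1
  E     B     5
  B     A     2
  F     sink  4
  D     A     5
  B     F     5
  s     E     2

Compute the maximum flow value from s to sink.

Augment s→C→G→F→sink: bottleneck 2. Total 2.
Augment s→E→B→F→sink: bottleneck 2. Total 4.
No augmenting path remains in the residual graph.

4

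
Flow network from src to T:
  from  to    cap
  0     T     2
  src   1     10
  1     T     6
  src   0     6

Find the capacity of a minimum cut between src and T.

Max flow = 8 (via 2 augmenting paths).
In the residual at optimum, the set reachable from src is {0, 1, src}.
Cut edges: 0->T (cap 2), 1->T (cap 6). Sum = 8.

8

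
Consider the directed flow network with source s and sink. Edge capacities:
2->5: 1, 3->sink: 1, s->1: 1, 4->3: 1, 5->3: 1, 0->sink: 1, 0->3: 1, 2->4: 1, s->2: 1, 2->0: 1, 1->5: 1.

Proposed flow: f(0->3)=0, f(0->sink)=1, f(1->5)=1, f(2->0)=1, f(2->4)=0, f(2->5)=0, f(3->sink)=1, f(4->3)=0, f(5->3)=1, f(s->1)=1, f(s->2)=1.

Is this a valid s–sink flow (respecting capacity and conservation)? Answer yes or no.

Yes

Every edge has 0 ≤ f(e) ≤ cap(e).
At each intermediate node, inflow equals outflow.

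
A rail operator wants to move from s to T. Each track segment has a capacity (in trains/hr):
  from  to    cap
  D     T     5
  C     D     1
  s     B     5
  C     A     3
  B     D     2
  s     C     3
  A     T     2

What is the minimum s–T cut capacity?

Max flow = 5 (via 3 augmenting paths).
In the residual at optimum, the set reachable from s is {B, s}.
Cut edges: s->C (cap 3), B->D (cap 2). Sum = 5.

5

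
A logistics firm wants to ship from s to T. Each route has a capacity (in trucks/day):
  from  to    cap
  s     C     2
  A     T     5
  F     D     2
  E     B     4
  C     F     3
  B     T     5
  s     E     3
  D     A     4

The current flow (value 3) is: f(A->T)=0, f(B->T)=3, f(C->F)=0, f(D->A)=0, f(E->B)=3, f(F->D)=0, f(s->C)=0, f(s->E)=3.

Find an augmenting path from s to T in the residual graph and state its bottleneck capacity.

Residual along s->C->F->D->A->T: s->C: 2, C->F: 3, F->D: 2, D->A: 4, A->T: 5.
Bottleneck = min = 2.

s->C->F->D->A->T, bottleneck 2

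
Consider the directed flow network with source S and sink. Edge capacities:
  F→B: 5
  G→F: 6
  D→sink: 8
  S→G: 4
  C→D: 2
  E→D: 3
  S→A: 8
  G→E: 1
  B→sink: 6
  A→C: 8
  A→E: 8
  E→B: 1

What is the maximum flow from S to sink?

10

Augment S→A→C→D→sink: bottleneck 2. Total 2.
Augment S→A→E→D→sink: bottleneck 3. Total 5.
Augment S→A→E→B→sink: bottleneck 1. Total 6.
Augment S→G→F→B→sink: bottleneck 4. Total 10.
No augmenting path remains in the residual graph.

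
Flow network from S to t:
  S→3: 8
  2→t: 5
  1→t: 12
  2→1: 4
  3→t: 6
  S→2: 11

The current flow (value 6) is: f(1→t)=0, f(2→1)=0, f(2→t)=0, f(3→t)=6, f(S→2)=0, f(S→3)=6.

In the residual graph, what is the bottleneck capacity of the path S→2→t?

Residual capacities along the path: S→2: 11, 2→t: 5.
Minimum is 5.

5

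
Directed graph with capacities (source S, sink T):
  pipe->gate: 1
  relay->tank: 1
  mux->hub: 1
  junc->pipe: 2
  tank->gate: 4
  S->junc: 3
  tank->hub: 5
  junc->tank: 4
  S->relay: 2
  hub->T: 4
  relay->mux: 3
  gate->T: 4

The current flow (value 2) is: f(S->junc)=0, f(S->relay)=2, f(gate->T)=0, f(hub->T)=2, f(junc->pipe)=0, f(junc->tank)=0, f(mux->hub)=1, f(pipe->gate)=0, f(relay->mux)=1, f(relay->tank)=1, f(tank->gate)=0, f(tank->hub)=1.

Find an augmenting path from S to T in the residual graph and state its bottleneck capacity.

Residual along S->junc->tank->hub->T: S->junc: 3, junc->tank: 4, tank->hub: 4, hub->T: 2.
Bottleneck = min = 2.

S->junc->tank->hub->T, bottleneck 2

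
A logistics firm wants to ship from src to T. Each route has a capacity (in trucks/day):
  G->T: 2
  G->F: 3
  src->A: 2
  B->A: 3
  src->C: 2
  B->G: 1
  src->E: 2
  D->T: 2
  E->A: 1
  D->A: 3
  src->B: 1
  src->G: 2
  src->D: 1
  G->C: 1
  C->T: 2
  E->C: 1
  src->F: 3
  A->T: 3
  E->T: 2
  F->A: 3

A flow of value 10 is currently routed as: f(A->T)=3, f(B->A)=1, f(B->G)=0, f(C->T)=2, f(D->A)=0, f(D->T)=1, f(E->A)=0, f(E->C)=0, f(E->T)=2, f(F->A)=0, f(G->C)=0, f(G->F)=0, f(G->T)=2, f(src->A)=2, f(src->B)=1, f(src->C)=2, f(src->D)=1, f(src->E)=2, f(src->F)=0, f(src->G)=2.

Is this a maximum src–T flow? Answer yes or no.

Yes

Residual reachable from src: {A, B, C, F, G, src}; T is not reachable.
Saturated cut: src->D, src->E, G->T, A->T, C->T with total capacity 10 = current flow value. Flow is maximum.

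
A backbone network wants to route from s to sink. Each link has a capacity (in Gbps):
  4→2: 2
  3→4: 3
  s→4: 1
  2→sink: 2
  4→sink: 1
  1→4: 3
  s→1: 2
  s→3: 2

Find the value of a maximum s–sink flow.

3

Augment s→4→sink: bottleneck 1. Total 1.
Augment s→3→4→2→sink: bottleneck 2. Total 3.
No augmenting path remains in the residual graph.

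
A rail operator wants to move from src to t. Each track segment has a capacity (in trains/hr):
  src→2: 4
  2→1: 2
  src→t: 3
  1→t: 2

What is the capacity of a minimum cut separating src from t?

Max flow = 5 (via 2 augmenting paths).
In the residual at optimum, the set reachable from src is {2, src}.
Cut edges: src→t (cap 3), 2→1 (cap 2). Sum = 5.

5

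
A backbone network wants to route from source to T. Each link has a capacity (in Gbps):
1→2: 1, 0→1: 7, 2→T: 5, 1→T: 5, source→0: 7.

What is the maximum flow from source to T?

6

Augment source→0→1→T: bottleneck 5. Total 5.
Augment source→0→1→2→T: bottleneck 1. Total 6.
No augmenting path remains in the residual graph.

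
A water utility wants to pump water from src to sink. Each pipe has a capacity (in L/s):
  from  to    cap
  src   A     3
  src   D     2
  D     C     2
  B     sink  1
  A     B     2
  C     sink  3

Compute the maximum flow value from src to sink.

3

Augment src→A→B→sink: bottleneck 1. Total 1.
Augment src→D→C→sink: bottleneck 2. Total 3.
No augmenting path remains in the residual graph.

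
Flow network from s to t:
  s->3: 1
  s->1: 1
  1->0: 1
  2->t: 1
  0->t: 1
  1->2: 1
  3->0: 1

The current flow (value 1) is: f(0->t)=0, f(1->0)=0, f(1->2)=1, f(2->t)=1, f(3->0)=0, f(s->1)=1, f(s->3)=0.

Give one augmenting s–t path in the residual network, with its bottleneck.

Residual along s->3->0->t: s->3: 1, 3->0: 1, 0->t: 1.
Bottleneck = min = 1.

s->3->0->t, bottleneck 1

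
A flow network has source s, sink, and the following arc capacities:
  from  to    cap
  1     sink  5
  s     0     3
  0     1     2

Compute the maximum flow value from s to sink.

2

Augment s->0->1->sink: bottleneck 2. Total 2.
No augmenting path remains in the residual graph.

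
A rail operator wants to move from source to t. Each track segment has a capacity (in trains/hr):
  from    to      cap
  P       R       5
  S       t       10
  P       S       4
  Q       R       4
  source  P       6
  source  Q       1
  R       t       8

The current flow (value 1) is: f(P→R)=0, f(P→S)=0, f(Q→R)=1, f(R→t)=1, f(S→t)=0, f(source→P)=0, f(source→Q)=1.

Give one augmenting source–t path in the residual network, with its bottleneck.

Residual along source→P→R→t: source→P: 6, P→R: 5, R→t: 7.
Bottleneck = min = 5.

source→P→R→t, bottleneck 5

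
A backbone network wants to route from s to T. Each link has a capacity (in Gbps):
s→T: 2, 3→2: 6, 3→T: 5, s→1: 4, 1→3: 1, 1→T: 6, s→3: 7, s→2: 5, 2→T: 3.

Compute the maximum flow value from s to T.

Augment s→T: bottleneck 2. Total 2.
Augment s→1→T: bottleneck 4. Total 6.
Augment s→3→T: bottleneck 5. Total 11.
Augment s→2→T: bottleneck 3. Total 14.
No augmenting path remains in the residual graph.

14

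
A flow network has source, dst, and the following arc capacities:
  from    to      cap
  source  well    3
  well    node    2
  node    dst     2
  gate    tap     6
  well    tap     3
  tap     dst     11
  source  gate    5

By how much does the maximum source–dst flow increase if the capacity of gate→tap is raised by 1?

0

Original max flow = 8.
Edge gate→tap does not cross the min cut (source side {source}), so extra capacity there cannot help.
New max flow = 8. Increase = 0.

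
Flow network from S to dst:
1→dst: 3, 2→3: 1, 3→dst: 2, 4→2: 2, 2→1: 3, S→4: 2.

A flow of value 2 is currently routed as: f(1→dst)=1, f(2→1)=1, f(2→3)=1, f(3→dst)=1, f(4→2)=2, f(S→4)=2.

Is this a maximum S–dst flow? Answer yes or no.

Yes

Residual reachable from S: {S}; dst is not reachable.
Saturated cut: S→4 with total capacity 2 = current flow value. Flow is maximum.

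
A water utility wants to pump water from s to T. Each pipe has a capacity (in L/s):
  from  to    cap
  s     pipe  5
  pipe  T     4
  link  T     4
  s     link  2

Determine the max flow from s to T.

Augment s→link→T: bottleneck 2. Total 2.
Augment s→pipe→T: bottleneck 4. Total 6.
No augmenting path remains in the residual graph.

6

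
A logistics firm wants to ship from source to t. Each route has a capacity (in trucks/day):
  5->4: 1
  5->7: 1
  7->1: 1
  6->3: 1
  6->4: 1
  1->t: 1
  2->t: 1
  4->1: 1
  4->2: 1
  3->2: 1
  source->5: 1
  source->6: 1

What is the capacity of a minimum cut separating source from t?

2

Max flow = 2 (via 2 augmenting paths).
In the residual at optimum, the set reachable from source is {source}.
Cut edges: source->6 (cap 1), source->5 (cap 1). Sum = 2.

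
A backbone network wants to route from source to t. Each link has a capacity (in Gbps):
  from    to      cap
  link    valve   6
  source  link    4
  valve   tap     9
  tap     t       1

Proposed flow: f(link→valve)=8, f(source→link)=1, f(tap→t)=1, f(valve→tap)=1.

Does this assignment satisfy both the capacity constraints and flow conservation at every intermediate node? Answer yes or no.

Capacity violated on link→valve: flow 8 > capacity 6.

No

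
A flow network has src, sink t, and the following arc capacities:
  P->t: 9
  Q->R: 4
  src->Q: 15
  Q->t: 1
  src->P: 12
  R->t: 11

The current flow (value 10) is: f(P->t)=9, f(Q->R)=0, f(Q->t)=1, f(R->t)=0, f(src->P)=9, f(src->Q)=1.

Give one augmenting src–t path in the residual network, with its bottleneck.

Residual along src->Q->R->t: src->Q: 14, Q->R: 4, R->t: 11.
Bottleneck = min = 4.

src->Q->R->t, bottleneck 4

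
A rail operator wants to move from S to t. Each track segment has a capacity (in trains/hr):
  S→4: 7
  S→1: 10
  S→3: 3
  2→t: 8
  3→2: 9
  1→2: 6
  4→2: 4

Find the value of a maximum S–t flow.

Augment S→1→2→t: bottleneck 6. Total 6.
Augment S→3→2→t: bottleneck 2. Total 8.
No augmenting path remains in the residual graph.

8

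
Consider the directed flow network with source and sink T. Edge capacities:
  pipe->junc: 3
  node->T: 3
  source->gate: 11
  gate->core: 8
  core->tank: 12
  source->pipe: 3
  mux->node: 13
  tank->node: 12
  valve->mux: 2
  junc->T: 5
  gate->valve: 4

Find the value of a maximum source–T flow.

Augment source->pipe->junc->T: bottleneck 3. Total 3.
Augment source->gate->valve->mux->node->T: bottleneck 2. Total 5.
Augment source->gate->core->tank->node->T: bottleneck 1. Total 6.
No augmenting path remains in the residual graph.

6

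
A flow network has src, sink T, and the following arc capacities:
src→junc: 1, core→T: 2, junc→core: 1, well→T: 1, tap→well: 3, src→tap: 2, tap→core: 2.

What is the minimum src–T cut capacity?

Max flow = 3 (via 3 augmenting paths).
In the residual at optimum, the set reachable from src is {src}.
Cut edges: src→junc (cap 1), src→tap (cap 2). Sum = 3.

3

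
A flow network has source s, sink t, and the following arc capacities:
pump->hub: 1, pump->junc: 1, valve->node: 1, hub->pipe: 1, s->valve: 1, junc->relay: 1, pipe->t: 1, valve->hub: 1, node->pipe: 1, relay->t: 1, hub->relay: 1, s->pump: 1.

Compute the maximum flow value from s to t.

2

Augment s->valve->node->pipe->t: bottleneck 1. Total 1.
Augment s->pump->hub->relay->t: bottleneck 1. Total 2.
No augmenting path remains in the residual graph.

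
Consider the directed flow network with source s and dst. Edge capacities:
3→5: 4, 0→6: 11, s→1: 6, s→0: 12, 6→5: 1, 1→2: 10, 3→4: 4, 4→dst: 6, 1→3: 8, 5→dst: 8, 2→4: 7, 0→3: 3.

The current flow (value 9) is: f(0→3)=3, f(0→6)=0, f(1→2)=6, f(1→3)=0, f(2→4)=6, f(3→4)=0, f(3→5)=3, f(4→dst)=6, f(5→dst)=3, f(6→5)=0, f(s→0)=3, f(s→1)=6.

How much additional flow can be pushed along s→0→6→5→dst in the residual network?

Residual capacities along the path: s→0: 9, 0→6: 11, 6→5: 1, 5→dst: 5.
Minimum is 1.

1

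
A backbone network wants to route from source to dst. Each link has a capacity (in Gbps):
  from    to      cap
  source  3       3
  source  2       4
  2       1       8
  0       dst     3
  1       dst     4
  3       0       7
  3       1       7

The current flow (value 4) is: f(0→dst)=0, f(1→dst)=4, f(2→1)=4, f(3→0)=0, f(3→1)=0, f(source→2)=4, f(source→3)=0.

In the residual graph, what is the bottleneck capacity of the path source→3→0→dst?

3

Residual capacities along the path: source→3: 3, 3→0: 7, 0→dst: 3.
Minimum is 3.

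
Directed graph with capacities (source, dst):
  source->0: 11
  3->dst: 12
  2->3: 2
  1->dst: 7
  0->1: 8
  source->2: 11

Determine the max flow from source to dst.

9

Augment source->0->1->dst: bottleneck 7. Total 7.
Augment source->2->3->dst: bottleneck 2. Total 9.
No augmenting path remains in the residual graph.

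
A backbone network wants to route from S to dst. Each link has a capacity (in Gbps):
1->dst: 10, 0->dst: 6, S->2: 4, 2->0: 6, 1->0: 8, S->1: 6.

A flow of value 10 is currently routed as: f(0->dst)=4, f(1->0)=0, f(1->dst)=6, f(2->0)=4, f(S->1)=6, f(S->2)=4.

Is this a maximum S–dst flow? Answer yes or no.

Yes

Residual reachable from S: {S}; dst is not reachable.
Saturated cut: S->2, S->1 with total capacity 10 = current flow value. Flow is maximum.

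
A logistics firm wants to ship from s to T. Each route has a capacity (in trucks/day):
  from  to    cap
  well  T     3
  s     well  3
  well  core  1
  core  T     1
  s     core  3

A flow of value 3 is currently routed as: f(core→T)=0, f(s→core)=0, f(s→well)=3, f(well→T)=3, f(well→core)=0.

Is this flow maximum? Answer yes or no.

Residual path s→core→T has bottleneck 1 > 0.
Pushing 1 along it raises the flow to 4, so the given flow is not maximum.

No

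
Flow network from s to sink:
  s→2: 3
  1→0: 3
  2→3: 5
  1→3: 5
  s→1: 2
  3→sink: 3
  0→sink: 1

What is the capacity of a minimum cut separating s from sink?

Max flow = 4 (via 3 augmenting paths).
In the residual at optimum, the set reachable from s is {0, 1, 2, 3, s}.
Cut edges: 0→sink (cap 1), 3→sink (cap 3). Sum = 4.

4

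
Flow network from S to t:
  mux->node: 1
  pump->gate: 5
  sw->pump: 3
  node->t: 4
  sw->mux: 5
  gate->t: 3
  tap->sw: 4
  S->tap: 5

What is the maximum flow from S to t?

Augment S->tap->sw->mux->node->t: bottleneck 1. Total 1.
Augment S->tap->sw->pump->gate->t: bottleneck 3. Total 4.
No augmenting path remains in the residual graph.

4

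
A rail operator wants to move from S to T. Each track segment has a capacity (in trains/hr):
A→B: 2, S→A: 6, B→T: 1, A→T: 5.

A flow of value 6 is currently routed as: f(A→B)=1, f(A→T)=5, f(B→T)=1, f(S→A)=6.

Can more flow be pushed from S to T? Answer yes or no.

No

Residual reachable from S: {S}; T is not reachable.
Saturated cut: S→A with total capacity 6 = current flow value. Flow is maximum.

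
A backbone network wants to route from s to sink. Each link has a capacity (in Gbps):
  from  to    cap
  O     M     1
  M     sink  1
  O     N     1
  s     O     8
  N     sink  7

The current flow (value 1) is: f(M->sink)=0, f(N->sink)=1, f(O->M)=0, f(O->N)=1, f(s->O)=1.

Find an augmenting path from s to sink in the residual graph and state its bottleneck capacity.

Residual along s->O->M->sink: s->O: 7, O->M: 1, M->sink: 1.
Bottleneck = min = 1.

s->O->M->sink, bottleneck 1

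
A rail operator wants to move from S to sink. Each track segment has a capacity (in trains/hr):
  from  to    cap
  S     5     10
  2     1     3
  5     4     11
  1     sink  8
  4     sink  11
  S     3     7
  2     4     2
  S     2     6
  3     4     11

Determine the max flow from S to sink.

Augment S→3→4→sink: bottleneck 7. Total 7.
Augment S→2→4→sink: bottleneck 2. Total 9.
Augment S→2→1→sink: bottleneck 3. Total 12.
Augment S→5→4→sink: bottleneck 2. Total 14.
No augmenting path remains in the residual graph.

14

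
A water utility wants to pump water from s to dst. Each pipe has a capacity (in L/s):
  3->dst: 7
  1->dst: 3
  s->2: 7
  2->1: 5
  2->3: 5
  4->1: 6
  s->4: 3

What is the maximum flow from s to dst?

8

Augment s->4->1->dst: bottleneck 3. Total 3.
Augment s->2->3->dst: bottleneck 5. Total 8.
No augmenting path remains in the residual graph.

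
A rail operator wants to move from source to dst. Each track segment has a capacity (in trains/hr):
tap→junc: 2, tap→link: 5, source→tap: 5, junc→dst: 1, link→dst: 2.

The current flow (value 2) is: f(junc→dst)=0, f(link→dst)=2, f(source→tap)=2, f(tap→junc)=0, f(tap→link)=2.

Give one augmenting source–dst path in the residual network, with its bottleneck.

Residual along source→tap→junc→dst: source→tap: 3, tap→junc: 2, junc→dst: 1.
Bottleneck = min = 1.

source→tap→junc→dst, bottleneck 1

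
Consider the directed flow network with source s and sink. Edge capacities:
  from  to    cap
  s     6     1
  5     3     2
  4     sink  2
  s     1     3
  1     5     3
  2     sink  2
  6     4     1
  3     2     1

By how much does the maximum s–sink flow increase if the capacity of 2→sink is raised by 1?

0

Original max flow = 2.
Edge 2→sink does not cross the min cut (source side {1, 3, 5, s}), so extra capacity there cannot help.
New max flow = 2. Increase = 0.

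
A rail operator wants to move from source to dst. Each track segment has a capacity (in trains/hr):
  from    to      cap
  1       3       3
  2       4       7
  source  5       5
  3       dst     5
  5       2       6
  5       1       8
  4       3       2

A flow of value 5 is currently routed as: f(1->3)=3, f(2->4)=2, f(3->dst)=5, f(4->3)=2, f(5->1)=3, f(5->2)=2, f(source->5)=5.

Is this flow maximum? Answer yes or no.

Yes

Residual reachable from source: {source}; dst is not reachable.
Saturated cut: source->5 with total capacity 5 = current flow value. Flow is maximum.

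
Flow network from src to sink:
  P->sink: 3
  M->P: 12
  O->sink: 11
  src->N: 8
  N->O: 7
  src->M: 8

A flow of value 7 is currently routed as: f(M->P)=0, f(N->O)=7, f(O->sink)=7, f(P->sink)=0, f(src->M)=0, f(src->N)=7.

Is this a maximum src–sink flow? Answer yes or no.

Residual path src->M->P->sink has bottleneck 3 > 0.
Pushing 3 along it raises the flow to 10, so the given flow is not maximum.

No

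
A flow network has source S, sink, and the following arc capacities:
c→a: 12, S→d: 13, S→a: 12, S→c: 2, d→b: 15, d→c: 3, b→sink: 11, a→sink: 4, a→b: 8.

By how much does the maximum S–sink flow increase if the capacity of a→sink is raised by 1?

Original max flow = 15.
After raising cap(a→sink), augmenting paths through that edge carry 1 more unit.
New max flow = 16. Increase = 1.

1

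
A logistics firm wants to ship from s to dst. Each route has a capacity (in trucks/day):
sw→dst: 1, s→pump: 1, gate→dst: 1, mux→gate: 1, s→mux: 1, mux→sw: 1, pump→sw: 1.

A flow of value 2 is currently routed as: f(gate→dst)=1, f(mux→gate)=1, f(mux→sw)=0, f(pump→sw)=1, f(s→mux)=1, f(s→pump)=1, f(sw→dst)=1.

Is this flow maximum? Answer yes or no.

Yes

Residual reachable from s: {s}; dst is not reachable.
Saturated cut: s→pump, s→mux with total capacity 2 = current flow value. Flow is maximum.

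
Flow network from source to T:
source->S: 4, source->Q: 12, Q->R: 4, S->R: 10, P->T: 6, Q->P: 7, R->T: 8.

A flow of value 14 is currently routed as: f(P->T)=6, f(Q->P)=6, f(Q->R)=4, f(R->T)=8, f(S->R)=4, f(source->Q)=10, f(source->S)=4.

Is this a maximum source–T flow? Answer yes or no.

Residual reachable from source: {P, Q, source}; T is not reachable.
Saturated cut: source->S, Q->R, P->T with total capacity 14 = current flow value. Flow is maximum.

Yes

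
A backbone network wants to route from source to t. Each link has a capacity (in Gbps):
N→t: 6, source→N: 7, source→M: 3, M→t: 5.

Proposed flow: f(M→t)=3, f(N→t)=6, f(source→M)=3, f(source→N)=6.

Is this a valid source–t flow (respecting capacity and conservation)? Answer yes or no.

Every edge has 0 ≤ f(e) ≤ cap(e).
At each intermediate node, inflow equals outflow.

Yes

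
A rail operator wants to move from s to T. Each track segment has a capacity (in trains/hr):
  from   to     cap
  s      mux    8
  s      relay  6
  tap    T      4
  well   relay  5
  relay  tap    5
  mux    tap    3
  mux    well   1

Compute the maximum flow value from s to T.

Augment s→mux→tap→T: bottleneck 3. Total 3.
Augment s→relay→tap→T: bottleneck 1. Total 4.
No augmenting path remains in the residual graph.

4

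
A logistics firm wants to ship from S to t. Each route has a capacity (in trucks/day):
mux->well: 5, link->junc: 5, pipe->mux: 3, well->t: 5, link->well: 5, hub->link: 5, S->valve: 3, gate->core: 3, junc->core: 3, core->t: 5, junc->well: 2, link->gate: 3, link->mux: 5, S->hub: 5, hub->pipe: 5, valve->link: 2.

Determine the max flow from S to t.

Augment S->valve->link->well->t: bottleneck 2. Total 2.
Augment S->hub->link->well->t: bottleneck 3. Total 5.
Augment S->hub->link->gate->core->t: bottleneck 2. Total 7.
No augmenting path remains in the residual graph.

7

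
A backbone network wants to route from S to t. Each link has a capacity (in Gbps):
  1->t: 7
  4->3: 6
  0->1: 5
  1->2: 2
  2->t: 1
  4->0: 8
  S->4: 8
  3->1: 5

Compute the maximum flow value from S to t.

8

Augment S->4->0->1->t: bottleneck 5. Total 5.
Augment S->4->3->1->t: bottleneck 2. Total 7.
Augment S->4->3->1->2->t: bottleneck 1. Total 8.
No augmenting path remains in the residual graph.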